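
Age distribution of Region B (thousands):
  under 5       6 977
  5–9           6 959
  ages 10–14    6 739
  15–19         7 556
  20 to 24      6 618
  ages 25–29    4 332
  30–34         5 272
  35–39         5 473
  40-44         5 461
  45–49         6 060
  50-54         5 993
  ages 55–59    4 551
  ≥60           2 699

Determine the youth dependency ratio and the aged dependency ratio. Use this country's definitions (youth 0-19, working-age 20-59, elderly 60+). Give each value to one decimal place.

Youth dependency ratio: 64.5
Old-age dependency ratio: 6.2

0–19: 6 977 + 6 959 + 6 739 + 7 556 = 28 231
20–59: 6 618 + 4 332 + 5 272 + 5 473 + 5 461 + 6 060 + 5 993 + 4 551 = 43 760
60+: 2 699
Youth dependency ratio = 28 231 / 43 760 × 100 = 64.5
Old-age dependency ratio = 2 699 / 43 760 × 100 = 6.2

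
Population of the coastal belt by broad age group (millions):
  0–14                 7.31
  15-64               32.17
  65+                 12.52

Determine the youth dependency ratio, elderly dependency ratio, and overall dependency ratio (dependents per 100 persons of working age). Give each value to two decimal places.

Youth dependency ratio = 7.31 / 32.17 × 100 = 22.72
Old-age dependency ratio = 12.52 / 32.17 × 100 = 38.92
Total dependency ratio = (7.31 + 12.52) / 32.17 × 100 = 19.83 / 32.17 × 100 = 61.64

Youth dependency ratio: 22.72
Old-age dependency ratio: 38.92
Total dependency ratio: 61.64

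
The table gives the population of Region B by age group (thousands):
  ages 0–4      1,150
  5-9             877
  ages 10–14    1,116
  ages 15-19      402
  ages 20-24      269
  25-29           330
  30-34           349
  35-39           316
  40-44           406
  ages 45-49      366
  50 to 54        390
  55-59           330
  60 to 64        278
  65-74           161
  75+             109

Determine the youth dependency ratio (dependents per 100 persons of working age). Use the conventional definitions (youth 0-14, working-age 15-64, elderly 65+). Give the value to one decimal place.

Youth dependency ratio: 91.5

0–14: 1,150 + 877 + 1,116 = 3,143
15–64: 402 + 269 + 330 + 349 + 316 + 406 + 366 + 390 + 330 + 278 = 3,436
65+: 161 + 109 = 270
Youth dependency ratio = 3,143 / 3,436 × 100 = 91.5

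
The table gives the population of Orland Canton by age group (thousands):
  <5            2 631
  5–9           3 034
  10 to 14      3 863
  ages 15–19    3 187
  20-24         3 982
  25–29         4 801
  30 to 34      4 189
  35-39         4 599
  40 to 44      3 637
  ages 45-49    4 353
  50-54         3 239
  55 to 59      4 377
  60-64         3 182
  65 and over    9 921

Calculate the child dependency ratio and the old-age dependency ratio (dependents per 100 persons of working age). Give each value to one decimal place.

0–14: 2 631 + 3 034 + 3 863 = 9 528
15–64: 3 187 + 3 982 + 4 801 + 4 189 + 4 599 + 3 637 + 4 353 + 3 239 + 4 377 + 3 182 = 39 546
65+: 9 921
Youth dependency ratio = 9 528 / 39 546 × 100 = 24.1
Old-age dependency ratio = 9 921 / 39 546 × 100 = 25.1

Youth dependency ratio: 24.1
Old-age dependency ratio: 25.1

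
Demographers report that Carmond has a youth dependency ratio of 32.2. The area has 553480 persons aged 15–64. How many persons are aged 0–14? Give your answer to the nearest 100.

Youth dependency ratio = youth / working-age × 100
32.2 = Y / 553480 × 100
⇒ 178200

Aged 0–14: 178200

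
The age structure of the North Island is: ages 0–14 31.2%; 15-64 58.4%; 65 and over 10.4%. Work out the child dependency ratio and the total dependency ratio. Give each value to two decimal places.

Youth dependency ratio = 31.2 / 58.4 × 100 = 53.42
Total dependency ratio = (31.2 + 10.4) / 58.4 × 100 = 41.6 / 58.4 × 100 = 71.23

Youth dependency ratio: 53.42
Total dependency ratio: 71.23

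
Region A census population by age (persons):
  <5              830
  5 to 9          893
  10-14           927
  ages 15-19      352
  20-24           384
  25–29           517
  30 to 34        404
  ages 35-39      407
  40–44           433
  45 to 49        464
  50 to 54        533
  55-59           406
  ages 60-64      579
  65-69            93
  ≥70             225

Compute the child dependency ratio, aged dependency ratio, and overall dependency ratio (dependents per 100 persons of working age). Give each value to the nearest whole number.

Youth dependency ratio: 59
Old-age dependency ratio: 7
Total dependency ratio: 66

0–14: 830 + 893 + 927 = 2 650
15–64: 352 + 384 + 517 + 404 + 407 + 433 + 464 + 533 + 406 + 579 = 4 479
65+: 93 + 225 = 318
Youth dependency ratio = 2 650 / 4 479 × 100 = 59
Old-age dependency ratio = 318 / 4 479 × 100 = 7
Total dependency ratio = (2 650 + 318) / 4 479 × 100 = 2 968 / 4 479 × 100 = 66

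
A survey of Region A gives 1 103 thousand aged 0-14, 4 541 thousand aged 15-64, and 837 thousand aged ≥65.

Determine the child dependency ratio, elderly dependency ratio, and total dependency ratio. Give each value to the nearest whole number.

Youth dependency ratio = 1 103 / 4 541 × 100 = 24
Old-age dependency ratio = 837 / 4 541 × 100 = 18
Total dependency ratio = (1 103 + 837) / 4 541 × 100 = 1 940 / 4 541 × 100 = 43

Youth dependency ratio: 24
Old-age dependency ratio: 18
Total dependency ratio: 43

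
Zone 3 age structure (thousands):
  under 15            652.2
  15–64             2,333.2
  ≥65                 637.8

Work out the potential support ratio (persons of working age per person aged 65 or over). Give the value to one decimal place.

Potential support ratio: 3.7

Potential support ratio = 2,333.2 / 637.8 = 3.7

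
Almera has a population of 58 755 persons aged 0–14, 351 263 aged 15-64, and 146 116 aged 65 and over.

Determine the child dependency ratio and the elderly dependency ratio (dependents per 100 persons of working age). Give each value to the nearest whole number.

Youth dependency ratio = 58 755 / 351 263 × 100 = 17
Old-age dependency ratio = 146 116 / 351 263 × 100 = 42

Youth dependency ratio: 17
Old-age dependency ratio: 42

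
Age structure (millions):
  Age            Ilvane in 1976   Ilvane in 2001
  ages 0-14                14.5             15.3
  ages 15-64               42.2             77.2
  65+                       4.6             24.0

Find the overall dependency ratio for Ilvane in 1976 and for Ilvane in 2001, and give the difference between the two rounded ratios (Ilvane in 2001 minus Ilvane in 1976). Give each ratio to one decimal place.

Ilvane in 1976: 45.3
Ilvane in 2001: 50.9
Difference: +5.6

Ilvane in 1976: (14.5 + 4.6) / 42.2 × 100 = 19.1 / 42.2 × 100 = 45.3
Ilvane in 2001: (15.3 + 24.0) / 77.2 × 100 = 39.3 / 77.2 × 100 = 50.9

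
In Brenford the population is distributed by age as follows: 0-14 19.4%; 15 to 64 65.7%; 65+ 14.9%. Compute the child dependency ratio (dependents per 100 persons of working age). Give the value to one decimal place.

Youth dependency ratio: 29.5

Youth dependency ratio = 19.4 / 65.7 × 100 = 29.5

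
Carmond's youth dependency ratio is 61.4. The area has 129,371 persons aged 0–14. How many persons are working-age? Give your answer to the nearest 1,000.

Youth dependency ratio = youth / working-age × 100
61.4 = 129,371 / W × 100
⇒ 211,000

Working-age: 211,000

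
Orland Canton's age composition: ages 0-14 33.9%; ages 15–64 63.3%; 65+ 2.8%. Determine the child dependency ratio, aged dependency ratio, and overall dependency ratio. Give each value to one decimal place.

Youth dependency ratio: 53.6
Old-age dependency ratio: 4.4
Total dependency ratio: 58.0

Youth dependency ratio = 33.9 / 63.3 × 100 = 53.6
Old-age dependency ratio = 2.8 / 63.3 × 100 = 4.4
Total dependency ratio = (33.9 + 2.8) / 63.3 × 100 = 36.7 / 63.3 × 100 = 58.0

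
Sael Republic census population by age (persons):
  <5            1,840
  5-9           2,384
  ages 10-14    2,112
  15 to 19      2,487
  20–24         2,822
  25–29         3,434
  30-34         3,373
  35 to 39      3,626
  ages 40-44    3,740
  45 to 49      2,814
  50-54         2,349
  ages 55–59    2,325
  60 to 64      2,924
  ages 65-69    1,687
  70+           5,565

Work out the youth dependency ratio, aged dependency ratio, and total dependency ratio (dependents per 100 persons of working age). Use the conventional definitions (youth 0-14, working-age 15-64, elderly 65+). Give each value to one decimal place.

Youth dependency ratio: 21.2
Old-age dependency ratio: 24.3
Total dependency ratio: 45.5

0–14: 1,840 + 2,384 + 2,112 = 6,336
15–64: 2,487 + 2,822 + 3,434 + 3,373 + 3,626 + 3,740 + 2,814 + 2,349 + 2,325 + 2,924 = 29,894
65+: 1,687 + 5,565 = 7,252
Youth dependency ratio = 6,336 / 29,894 × 100 = 21.2
Old-age dependency ratio = 7,252 / 29,894 × 100 = 24.3
Total dependency ratio = (6,336 + 7,252) / 29,894 × 100 = 13,588 / 29,894 × 100 = 45.5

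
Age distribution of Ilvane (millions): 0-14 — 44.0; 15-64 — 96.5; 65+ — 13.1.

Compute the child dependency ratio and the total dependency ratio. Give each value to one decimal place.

Youth dependency ratio = 44.0 / 96.5 × 100 = 45.6
Total dependency ratio = (44.0 + 13.1) / 96.5 × 100 = 57.1 / 96.5 × 100 = 59.2

Youth dependency ratio: 45.6
Total dependency ratio: 59.2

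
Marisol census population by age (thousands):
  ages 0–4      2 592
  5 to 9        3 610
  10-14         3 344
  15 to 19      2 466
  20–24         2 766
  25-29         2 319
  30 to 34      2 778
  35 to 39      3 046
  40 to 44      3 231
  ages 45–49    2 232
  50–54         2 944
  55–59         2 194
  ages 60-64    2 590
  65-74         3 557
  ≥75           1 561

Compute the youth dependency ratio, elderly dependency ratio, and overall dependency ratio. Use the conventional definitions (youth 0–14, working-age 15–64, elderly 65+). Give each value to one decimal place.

0–14: 2 592 + 3 610 + 3 344 = 9 546
15–64: 2 466 + 2 766 + 2 319 + 2 778 + 3 046 + 3 231 + 2 232 + 2 944 + 2 194 + 2 590 = 26 566
65+: 3 557 + 1 561 = 5 118
Youth dependency ratio = 9 546 / 26 566 × 100 = 35.9
Old-age dependency ratio = 5 118 / 26 566 × 100 = 19.3
Total dependency ratio = (9 546 + 5 118) / 26 566 × 100 = 14 664 / 26 566 × 100 = 55.2

Youth dependency ratio: 35.9
Old-age dependency ratio: 19.3
Total dependency ratio: 55.2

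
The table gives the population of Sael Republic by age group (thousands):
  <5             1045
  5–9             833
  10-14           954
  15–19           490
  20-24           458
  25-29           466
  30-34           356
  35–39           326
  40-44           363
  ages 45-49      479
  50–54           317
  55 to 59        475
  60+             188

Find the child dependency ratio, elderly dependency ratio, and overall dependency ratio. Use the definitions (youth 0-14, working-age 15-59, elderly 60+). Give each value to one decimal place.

0–14: 1045 + 833 + 954 = 2832
15–59: 490 + 458 + 466 + 356 + 326 + 363 + 479 + 317 + 475 = 3730
60+: 188
Youth dependency ratio = 2832 / 3730 × 100 = 75.9
Old-age dependency ratio = 188 / 3730 × 100 = 5.0
Total dependency ratio = (2832 + 188) / 3730 × 100 = 3020 / 3730 × 100 = 81.0

Youth dependency ratio: 75.9
Old-age dependency ratio: 5.0
Total dependency ratio: 81.0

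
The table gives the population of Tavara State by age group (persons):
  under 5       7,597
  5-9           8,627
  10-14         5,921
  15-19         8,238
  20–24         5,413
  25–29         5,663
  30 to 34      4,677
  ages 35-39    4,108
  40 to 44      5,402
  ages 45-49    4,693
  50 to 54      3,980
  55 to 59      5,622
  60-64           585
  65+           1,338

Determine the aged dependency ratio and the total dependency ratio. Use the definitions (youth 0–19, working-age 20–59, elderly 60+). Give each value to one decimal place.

0–19: 7,597 + 8,627 + 5,921 + 8,238 = 30,383
20–59: 5,413 + 5,663 + 4,677 + 4,108 + 5,402 + 4,693 + 3,980 + 5,622 = 39,558
60+: 585 + 1,338 = 1,923
Old-age dependency ratio = 1,923 / 39,558 × 100 = 4.9
Total dependency ratio = (30,383 + 1,923) / 39,558 × 100 = 32,306 / 39,558 × 100 = 81.7

Old-age dependency ratio: 4.9
Total dependency ratio: 81.7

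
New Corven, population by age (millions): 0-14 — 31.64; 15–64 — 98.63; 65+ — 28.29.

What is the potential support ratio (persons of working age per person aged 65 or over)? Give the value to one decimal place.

Potential support ratio = 98.63 / 28.29 = 3.5

Potential support ratio: 3.5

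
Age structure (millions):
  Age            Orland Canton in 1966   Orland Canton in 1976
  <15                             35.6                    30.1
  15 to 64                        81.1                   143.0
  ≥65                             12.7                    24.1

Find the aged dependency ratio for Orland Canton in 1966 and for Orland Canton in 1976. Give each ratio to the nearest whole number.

Orland Canton in 1966: 16
Orland Canton in 1976: 17

Orland Canton in 1966: 12.7 / 81.1 × 100 = 16
Orland Canton in 1976: 24.1 / 143.0 × 100 = 17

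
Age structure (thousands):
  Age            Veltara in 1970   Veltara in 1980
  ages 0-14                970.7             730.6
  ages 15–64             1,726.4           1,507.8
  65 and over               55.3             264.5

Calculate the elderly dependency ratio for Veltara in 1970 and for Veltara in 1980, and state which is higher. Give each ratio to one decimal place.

Veltara in 1970: 55.3 / 1,726.4 × 100 = 3.2
Veltara in 1980: 264.5 / 1,507.8 × 100 = 17.5

Veltara in 1970: 3.2
Veltara in 1980: 17.5
Higher: Veltara in 1980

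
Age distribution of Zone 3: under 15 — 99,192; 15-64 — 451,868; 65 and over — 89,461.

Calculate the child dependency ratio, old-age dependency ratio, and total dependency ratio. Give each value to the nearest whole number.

Youth dependency ratio: 22
Old-age dependency ratio: 20
Total dependency ratio: 42

Youth dependency ratio = 99,192 / 451,868 × 100 = 22
Old-age dependency ratio = 89,461 / 451,868 × 100 = 20
Total dependency ratio = (99,192 + 89,461) / 451,868 × 100 = 188,653 / 451,868 × 100 = 42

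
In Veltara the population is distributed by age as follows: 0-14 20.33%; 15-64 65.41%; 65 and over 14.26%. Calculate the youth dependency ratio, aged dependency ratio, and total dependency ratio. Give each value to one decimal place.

Youth dependency ratio = 20.33 / 65.41 × 100 = 31.1
Old-age dependency ratio = 14.26 / 65.41 × 100 = 21.8
Total dependency ratio = (20.33 + 14.26) / 65.41 × 100 = 34.59 / 65.41 × 100 = 52.9

Youth dependency ratio: 31.1
Old-age dependency ratio: 21.8
Total dependency ratio: 52.9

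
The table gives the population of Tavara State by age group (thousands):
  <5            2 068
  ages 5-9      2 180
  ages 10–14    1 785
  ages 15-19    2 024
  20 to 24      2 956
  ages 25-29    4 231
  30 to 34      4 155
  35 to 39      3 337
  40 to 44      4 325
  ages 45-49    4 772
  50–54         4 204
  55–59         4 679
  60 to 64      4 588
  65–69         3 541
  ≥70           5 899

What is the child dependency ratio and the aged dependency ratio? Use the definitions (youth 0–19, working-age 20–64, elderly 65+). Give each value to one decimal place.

0–19: 2 068 + 2 180 + 1 785 + 2 024 = 8 057
20–64: 2 956 + 4 231 + 4 155 + 3 337 + 4 325 + 4 772 + 4 204 + 4 679 + 4 588 = 37 247
65+: 3 541 + 5 899 = 9 440
Youth dependency ratio = 8 057 / 37 247 × 100 = 21.6
Old-age dependency ratio = 9 440 / 37 247 × 100 = 25.3

Youth dependency ratio: 21.6
Old-age dependency ratio: 25.3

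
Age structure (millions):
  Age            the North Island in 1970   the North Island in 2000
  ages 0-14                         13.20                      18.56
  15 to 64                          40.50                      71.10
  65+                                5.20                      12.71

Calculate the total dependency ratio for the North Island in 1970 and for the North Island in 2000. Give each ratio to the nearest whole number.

the North Island in 1970: 45
the North Island in 2000: 44

the North Island in 1970: (13.20 + 5.20) / 40.50 × 100 = 18.40 / 40.50 × 100 = 45
the North Island in 2000: (18.56 + 12.71) / 71.10 × 100 = 31.27 / 71.10 × 100 = 44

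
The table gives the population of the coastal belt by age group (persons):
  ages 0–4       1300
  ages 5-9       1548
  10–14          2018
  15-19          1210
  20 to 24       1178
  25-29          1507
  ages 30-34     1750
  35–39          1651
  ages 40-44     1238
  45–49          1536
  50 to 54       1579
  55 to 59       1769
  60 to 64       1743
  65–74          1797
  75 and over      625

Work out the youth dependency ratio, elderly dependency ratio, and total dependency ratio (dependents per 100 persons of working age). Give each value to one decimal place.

Youth dependency ratio: 32.1
Old-age dependency ratio: 16.0
Total dependency ratio: 48.1

0–14: 1300 + 1548 + 2018 = 4866
15–64: 1210 + 1178 + 1507 + 1750 + 1651 + 1238 + 1536 + 1579 + 1769 + 1743 = 15161
65+: 1797 + 625 = 2422
Youth dependency ratio = 4866 / 15161 × 100 = 32.1
Old-age dependency ratio = 2422 / 15161 × 100 = 16.0
Total dependency ratio = (4866 + 2422) / 15161 × 100 = 7288 / 15161 × 100 = 48.1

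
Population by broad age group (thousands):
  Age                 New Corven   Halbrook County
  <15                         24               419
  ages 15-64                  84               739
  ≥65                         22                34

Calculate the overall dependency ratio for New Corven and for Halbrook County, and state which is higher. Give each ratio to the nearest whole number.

New Corven: (24 + 22) / 84 × 100 = 46 / 84 × 100 = 55
Halbrook County: (419 + 34) / 739 × 100 = 453 / 739 × 100 = 61

New Corven: 55
Halbrook County: 61
Higher: Halbrook County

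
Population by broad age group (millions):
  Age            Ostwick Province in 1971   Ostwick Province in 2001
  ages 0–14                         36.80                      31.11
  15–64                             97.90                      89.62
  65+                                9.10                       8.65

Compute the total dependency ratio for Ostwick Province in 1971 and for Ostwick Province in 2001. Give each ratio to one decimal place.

Ostwick Province in 1971: (36.80 + 9.10) / 97.90 × 100 = 45.90 / 97.90 × 100 = 46.9
Ostwick Province in 2001: (31.11 + 8.65) / 89.62 × 100 = 39.76 / 89.62 × 100 = 44.4

Ostwick Province in 1971: 46.9
Ostwick Province in 2001: 44.4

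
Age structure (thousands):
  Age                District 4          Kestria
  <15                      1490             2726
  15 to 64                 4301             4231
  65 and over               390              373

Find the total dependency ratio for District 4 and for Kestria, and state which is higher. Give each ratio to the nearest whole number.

District 4: (1490 + 390) / 4301 × 100 = 1880 / 4301 × 100 = 44
Kestria: (2726 + 373) / 4231 × 100 = 3099 / 4231 × 100 = 73

District 4: 44
Kestria: 73
Higher: Kestria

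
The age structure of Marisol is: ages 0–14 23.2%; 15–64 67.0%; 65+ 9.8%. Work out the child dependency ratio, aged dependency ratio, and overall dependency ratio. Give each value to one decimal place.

Youth dependency ratio: 34.6
Old-age dependency ratio: 14.6
Total dependency ratio: 49.3

Youth dependency ratio = 23.2 / 67.0 × 100 = 34.6
Old-age dependency ratio = 9.8 / 67.0 × 100 = 14.6
Total dependency ratio = (23.2 + 9.8) / 67.0 × 100 = 33.0 / 67.0 × 100 = 49.3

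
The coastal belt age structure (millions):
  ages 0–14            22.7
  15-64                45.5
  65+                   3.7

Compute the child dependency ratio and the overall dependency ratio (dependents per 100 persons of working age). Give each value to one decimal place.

Youth dependency ratio = 22.7 / 45.5 × 100 = 49.9
Total dependency ratio = (22.7 + 3.7) / 45.5 × 100 = 26.4 / 45.5 × 100 = 58.0

Youth dependency ratio: 49.9
Total dependency ratio: 58.0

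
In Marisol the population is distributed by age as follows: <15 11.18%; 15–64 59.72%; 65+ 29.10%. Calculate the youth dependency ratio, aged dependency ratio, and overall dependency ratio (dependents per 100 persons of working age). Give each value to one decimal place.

Youth dependency ratio: 18.7
Old-age dependency ratio: 48.7
Total dependency ratio: 67.4

Youth dependency ratio = 11.18 / 59.72 × 100 = 18.7
Old-age dependency ratio = 29.10 / 59.72 × 100 = 48.7
Total dependency ratio = (11.18 + 29.10) / 59.72 × 100 = 40.28 / 59.72 × 100 = 67.4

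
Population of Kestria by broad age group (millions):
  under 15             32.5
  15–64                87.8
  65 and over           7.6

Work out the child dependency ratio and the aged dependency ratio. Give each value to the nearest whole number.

Youth dependency ratio = 32.5 / 87.8 × 100 = 37
Old-age dependency ratio = 7.6 / 87.8 × 100 = 9

Youth dependency ratio: 37
Old-age dependency ratio: 9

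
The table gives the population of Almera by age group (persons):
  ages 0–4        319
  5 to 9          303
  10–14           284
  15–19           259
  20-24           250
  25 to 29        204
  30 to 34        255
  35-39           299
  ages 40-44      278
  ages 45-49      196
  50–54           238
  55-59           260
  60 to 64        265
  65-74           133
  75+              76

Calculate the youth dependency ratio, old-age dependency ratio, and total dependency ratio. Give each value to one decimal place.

0–14: 319 + 303 + 284 = 906
15–64: 259 + 250 + 204 + 255 + 299 + 278 + 196 + 238 + 260 + 265 = 2504
65+: 133 + 76 = 209
Youth dependency ratio = 906 / 2504 × 100 = 36.2
Old-age dependency ratio = 209 / 2504 × 100 = 8.3
Total dependency ratio = (906 + 209) / 2504 × 100 = 1115 / 2504 × 100 = 44.5

Youth dependency ratio: 36.2
Old-age dependency ratio: 8.3
Total dependency ratio: 44.5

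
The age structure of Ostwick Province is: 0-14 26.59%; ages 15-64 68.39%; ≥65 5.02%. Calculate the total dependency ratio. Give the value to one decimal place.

Total dependency ratio = (26.59 + 5.02) / 68.39 × 100 = 31.61 / 68.39 × 100 = 46.2

Total dependency ratio: 46.2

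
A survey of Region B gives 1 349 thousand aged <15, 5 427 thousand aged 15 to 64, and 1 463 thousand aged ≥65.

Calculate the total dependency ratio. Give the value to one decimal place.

Total dependency ratio = (1 349 + 1 463) / 5 427 × 100 = 2 812 / 5 427 × 100 = 51.8

Total dependency ratio: 51.8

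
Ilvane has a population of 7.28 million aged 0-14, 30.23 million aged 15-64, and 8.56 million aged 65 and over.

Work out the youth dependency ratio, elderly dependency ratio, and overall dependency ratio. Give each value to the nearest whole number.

Youth dependency ratio = 7.28 / 30.23 × 100 = 24
Old-age dependency ratio = 8.56 / 30.23 × 100 = 28
Total dependency ratio = (7.28 + 8.56) / 30.23 × 100 = 15.84 / 30.23 × 100 = 52

Youth dependency ratio: 24
Old-age dependency ratio: 28
Total dependency ratio: 52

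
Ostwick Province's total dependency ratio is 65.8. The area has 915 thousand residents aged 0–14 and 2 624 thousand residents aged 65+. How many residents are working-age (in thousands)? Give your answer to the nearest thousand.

Working-age: 5 378

Total dependency ratio = (youth + elderly) / working-age × 100
65.8 = (915 + 2 624) / W × 100
⇒ 5 378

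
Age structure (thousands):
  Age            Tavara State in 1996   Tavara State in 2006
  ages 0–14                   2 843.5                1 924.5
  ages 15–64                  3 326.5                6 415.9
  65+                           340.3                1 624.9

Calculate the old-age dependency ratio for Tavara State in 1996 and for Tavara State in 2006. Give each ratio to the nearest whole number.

Tavara State in 1996: 340.3 / 3 326.5 × 100 = 10
Tavara State in 2006: 1 624.9 / 6 415.9 × 100 = 25

Tavara State in 1996: 10
Tavara State in 2006: 25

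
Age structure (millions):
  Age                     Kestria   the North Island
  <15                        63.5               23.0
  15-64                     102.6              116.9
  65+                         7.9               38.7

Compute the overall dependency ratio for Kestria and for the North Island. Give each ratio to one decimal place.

Kestria: 69.6
the North Island: 52.8

Kestria: (63.5 + 7.9) / 102.6 × 100 = 71.4 / 102.6 × 100 = 69.6
the North Island: (23.0 + 38.7) / 116.9 × 100 = 61.7 / 116.9 × 100 = 52.8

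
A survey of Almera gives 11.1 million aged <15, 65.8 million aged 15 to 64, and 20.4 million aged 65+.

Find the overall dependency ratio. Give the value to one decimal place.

Total dependency ratio: 47.9

Total dependency ratio = (11.1 + 20.4) / 65.8 × 100 = 31.5 / 65.8 × 100 = 47.9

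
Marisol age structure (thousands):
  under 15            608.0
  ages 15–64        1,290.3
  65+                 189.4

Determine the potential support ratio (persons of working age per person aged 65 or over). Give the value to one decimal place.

Potential support ratio = 1,290.3 / 189.4 = 6.8

Potential support ratio: 6.8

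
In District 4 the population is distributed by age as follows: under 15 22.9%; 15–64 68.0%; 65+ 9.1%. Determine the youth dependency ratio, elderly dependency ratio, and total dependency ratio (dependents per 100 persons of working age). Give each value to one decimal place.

Youth dependency ratio = 22.9 / 68.0 × 100 = 33.7
Old-age dependency ratio = 9.1 / 68.0 × 100 = 13.4
Total dependency ratio = (22.9 + 9.1) / 68.0 × 100 = 32.0 / 68.0 × 100 = 47.1

Youth dependency ratio: 33.7
Old-age dependency ratio: 13.4
Total dependency ratio: 47.1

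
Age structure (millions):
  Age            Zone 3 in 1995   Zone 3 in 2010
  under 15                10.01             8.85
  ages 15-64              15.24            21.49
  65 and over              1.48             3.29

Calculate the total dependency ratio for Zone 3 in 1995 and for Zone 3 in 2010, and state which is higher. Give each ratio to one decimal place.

Zone 3 in 1995: 75.4
Zone 3 in 2010: 56.5
Higher: Zone 3 in 1995

Zone 3 in 1995: (10.01 + 1.48) / 15.24 × 100 = 11.49 / 15.24 × 100 = 75.4
Zone 3 in 2010: (8.85 + 3.29) / 21.49 × 100 = 12.14 / 21.49 × 100 = 56.5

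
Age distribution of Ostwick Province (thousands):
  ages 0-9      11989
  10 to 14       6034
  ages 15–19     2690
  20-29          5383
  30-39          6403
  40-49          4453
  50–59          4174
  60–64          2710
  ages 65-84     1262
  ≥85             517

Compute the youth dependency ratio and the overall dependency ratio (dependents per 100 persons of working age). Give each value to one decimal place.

Youth dependency ratio: 69.8
Total dependency ratio: 76.7

0–14: 11989 + 6034 = 18023
15–64: 2690 + 5383 + 6403 + 4453 + 4174 + 2710 = 25813
65+: 1262 + 517 = 1779
Youth dependency ratio = 18023 / 25813 × 100 = 69.8
Total dependency ratio = (18023 + 1779) / 25813 × 100 = 19802 / 25813 × 100 = 76.7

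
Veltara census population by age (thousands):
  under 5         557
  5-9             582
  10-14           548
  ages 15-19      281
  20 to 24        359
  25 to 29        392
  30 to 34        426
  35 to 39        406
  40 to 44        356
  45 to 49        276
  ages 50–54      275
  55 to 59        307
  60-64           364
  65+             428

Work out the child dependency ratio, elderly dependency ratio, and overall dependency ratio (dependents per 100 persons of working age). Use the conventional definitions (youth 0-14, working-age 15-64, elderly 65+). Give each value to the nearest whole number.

Youth dependency ratio: 49
Old-age dependency ratio: 12
Total dependency ratio: 61

0–14: 557 + 582 + 548 = 1,687
15–64: 281 + 359 + 392 + 426 + 406 + 356 + 276 + 275 + 307 + 364 = 3,442
65+: 428
Youth dependency ratio = 1,687 / 3,442 × 100 = 49
Old-age dependency ratio = 428 / 3,442 × 100 = 12
Total dependency ratio = (1,687 + 428) / 3,442 × 100 = 2,115 / 3,442 × 100 = 61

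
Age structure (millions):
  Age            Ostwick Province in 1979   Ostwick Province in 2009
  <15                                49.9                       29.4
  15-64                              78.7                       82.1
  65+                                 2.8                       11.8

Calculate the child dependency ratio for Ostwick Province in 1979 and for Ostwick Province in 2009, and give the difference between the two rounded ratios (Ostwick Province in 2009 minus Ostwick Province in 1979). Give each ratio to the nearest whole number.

Ostwick Province in 1979: 49.9 / 78.7 × 100 = 63
Ostwick Province in 2009: 29.4 / 82.1 × 100 = 36

Ostwick Province in 1979: 63
Ostwick Province in 2009: 36
Difference: -27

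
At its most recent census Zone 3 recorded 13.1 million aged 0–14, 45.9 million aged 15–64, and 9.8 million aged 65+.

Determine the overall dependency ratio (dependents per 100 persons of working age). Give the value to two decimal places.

Total dependency ratio: 49.89

Total dependency ratio = (13.1 + 9.8) / 45.9 × 100 = 22.9 / 45.9 × 100 = 49.89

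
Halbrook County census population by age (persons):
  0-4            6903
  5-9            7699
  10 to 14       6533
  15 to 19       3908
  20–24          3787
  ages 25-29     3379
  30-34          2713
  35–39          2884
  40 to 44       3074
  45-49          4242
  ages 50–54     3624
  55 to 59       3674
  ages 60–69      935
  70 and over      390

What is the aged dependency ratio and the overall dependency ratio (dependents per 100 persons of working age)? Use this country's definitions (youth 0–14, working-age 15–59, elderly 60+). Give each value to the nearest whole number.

Old-age dependency ratio: 4
Total dependency ratio: 72

0–14: 6903 + 7699 + 6533 = 21135
15–59: 3908 + 3787 + 3379 + 2713 + 2884 + 3074 + 4242 + 3624 + 3674 = 31285
60+: 935 + 390 = 1325
Old-age dependency ratio = 1325 / 31285 × 100 = 4
Total dependency ratio = (21135 + 1325) / 31285 × 100 = 22460 / 31285 × 100 = 72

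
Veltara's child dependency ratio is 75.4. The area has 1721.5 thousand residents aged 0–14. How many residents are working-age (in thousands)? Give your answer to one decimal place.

Working-age: 2283.2

Youth dependency ratio = youth / working-age × 100
75.4 = 1721.5 / W × 100
⇒ 2283.2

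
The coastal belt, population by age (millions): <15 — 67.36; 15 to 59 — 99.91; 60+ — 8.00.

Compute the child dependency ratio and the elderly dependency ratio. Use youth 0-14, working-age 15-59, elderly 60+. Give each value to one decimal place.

Youth dependency ratio: 67.4
Old-age dependency ratio: 8.0

Youth dependency ratio = 67.36 / 99.91 × 100 = 67.4
Old-age dependency ratio = 8.00 / 99.91 × 100 = 8.0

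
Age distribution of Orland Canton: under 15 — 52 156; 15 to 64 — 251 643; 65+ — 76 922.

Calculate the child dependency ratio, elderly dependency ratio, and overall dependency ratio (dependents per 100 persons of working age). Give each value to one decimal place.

Youth dependency ratio: 20.7
Old-age dependency ratio: 30.6
Total dependency ratio: 51.3

Youth dependency ratio = 52 156 / 251 643 × 100 = 20.7
Old-age dependency ratio = 76 922 / 251 643 × 100 = 30.6
Total dependency ratio = (52 156 + 76 922) / 251 643 × 100 = 129 078 / 251 643 × 100 = 51.3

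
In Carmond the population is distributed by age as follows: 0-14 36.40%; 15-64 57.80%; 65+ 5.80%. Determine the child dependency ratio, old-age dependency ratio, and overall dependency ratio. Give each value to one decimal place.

Youth dependency ratio = 36.40 / 57.80 × 100 = 63.0
Old-age dependency ratio = 5.80 / 57.80 × 100 = 10.0
Total dependency ratio = (36.40 + 5.80) / 57.80 × 100 = 42.20 / 57.80 × 100 = 73.0

Youth dependency ratio: 63.0
Old-age dependency ratio: 10.0
Total dependency ratio: 73.0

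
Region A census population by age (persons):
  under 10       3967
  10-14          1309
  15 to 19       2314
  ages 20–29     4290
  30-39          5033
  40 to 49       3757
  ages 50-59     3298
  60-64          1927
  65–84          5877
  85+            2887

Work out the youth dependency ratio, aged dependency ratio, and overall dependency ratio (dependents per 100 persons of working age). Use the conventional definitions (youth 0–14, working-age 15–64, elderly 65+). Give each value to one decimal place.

Youth dependency ratio: 25.6
Old-age dependency ratio: 42.5
Total dependency ratio: 68.1

0–14: 3967 + 1309 = 5276
15–64: 2314 + 4290 + 5033 + 3757 + 3298 + 1927 = 20619
65+: 5877 + 2887 = 8764
Youth dependency ratio = 5276 / 20619 × 100 = 25.6
Old-age dependency ratio = 8764 / 20619 × 100 = 42.5
Total dependency ratio = (5276 + 8764) / 20619 × 100 = 14040 / 20619 × 100 = 68.1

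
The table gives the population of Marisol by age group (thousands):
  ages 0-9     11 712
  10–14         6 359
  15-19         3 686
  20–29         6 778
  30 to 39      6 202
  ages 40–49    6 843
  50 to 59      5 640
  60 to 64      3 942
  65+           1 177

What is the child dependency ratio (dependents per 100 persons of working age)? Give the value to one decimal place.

0–14: 11 712 + 6 359 = 18 071
15–64: 3 686 + 6 778 + 6 202 + 6 843 + 5 640 + 3 942 = 33 091
65+: 1 177
Youth dependency ratio = 18 071 / 33 091 × 100 = 54.6

Youth dependency ratio: 54.6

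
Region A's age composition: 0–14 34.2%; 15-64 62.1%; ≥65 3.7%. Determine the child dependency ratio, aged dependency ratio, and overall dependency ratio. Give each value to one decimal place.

Youth dependency ratio = 34.2 / 62.1 × 100 = 55.1
Old-age dependency ratio = 3.7 / 62.1 × 100 = 6.0
Total dependency ratio = (34.2 + 3.7) / 62.1 × 100 = 37.9 / 62.1 × 100 = 61.0

Youth dependency ratio: 55.1
Old-age dependency ratio: 6.0
Total dependency ratio: 61.0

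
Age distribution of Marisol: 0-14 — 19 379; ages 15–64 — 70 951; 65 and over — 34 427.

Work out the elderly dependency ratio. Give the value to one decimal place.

Old-age dependency ratio = 34 427 / 70 951 × 100 = 48.5

Old-age dependency ratio: 48.5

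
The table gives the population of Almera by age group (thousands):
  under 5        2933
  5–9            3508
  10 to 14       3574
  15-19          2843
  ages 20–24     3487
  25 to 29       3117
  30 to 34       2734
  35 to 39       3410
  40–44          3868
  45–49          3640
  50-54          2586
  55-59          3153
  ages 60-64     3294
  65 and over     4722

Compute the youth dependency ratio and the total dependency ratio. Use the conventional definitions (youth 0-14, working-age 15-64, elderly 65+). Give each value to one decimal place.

0–14: 2933 + 3508 + 3574 = 10015
15–64: 2843 + 3487 + 3117 + 2734 + 3410 + 3868 + 3640 + 2586 + 3153 + 3294 = 32132
65+: 4722
Youth dependency ratio = 10015 / 32132 × 100 = 31.2
Total dependency ratio = (10015 + 4722) / 32132 × 100 = 14737 / 32132 × 100 = 45.9

Youth dependency ratio: 31.2
Total dependency ratio: 45.9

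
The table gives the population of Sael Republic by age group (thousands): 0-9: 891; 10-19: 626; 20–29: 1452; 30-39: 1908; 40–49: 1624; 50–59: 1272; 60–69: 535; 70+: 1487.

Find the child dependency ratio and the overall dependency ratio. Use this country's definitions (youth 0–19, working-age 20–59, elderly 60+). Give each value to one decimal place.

0–19: 891 + 626 = 1517
20–59: 1452 + 1908 + 1624 + 1272 = 6256
60+: 535 + 1487 = 2022
Youth dependency ratio = 1517 / 6256 × 100 = 24.2
Total dependency ratio = (1517 + 2022) / 6256 × 100 = 3539 / 6256 × 100 = 56.6

Youth dependency ratio: 24.2
Total dependency ratio: 56.6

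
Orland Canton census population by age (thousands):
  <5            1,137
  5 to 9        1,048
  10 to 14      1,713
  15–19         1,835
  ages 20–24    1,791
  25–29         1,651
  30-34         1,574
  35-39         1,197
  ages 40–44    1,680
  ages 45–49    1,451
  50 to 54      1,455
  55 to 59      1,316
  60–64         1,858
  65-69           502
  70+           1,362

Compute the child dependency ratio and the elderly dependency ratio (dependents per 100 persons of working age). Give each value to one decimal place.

Youth dependency ratio: 24.7
Old-age dependency ratio: 11.8

0–14: 1,137 + 1,048 + 1,713 = 3,898
15–64: 1,835 + 1,791 + 1,651 + 1,574 + 1,197 + 1,680 + 1,451 + 1,455 + 1,316 + 1,858 = 15,808
65+: 502 + 1,362 = 1,864
Youth dependency ratio = 3,898 / 15,808 × 100 = 24.7
Old-age dependency ratio = 1,864 / 15,808 × 100 = 11.8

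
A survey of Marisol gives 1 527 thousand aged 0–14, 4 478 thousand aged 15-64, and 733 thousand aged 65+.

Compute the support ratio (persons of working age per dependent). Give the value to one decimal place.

Support ratio: 2.0

Support ratio = 4 478 / (1 527 + 733) = 4 478 / 2 260 = 2.0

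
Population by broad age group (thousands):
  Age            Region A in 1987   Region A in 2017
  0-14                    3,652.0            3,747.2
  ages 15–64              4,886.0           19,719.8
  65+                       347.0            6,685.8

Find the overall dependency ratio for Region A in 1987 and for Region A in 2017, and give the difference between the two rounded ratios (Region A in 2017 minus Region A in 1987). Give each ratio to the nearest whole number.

Region A in 1987: (3,652.0 + 347.0) / 4,886.0 × 100 = 3,999.0 / 4,886.0 × 100 = 82
Region A in 2017: (3,747.2 + 6,685.8) / 19,719.8 × 100 = 10,433.0 / 19,719.8 × 100 = 53

Region A in 1987: 82
Region A in 2017: 53
Difference: -29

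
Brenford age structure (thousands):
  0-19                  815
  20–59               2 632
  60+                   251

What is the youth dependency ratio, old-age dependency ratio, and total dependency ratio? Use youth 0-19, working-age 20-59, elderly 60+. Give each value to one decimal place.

Youth dependency ratio: 31.0
Old-age dependency ratio: 9.5
Total dependency ratio: 40.5

Youth dependency ratio = 815 / 2 632 × 100 = 31.0
Old-age dependency ratio = 251 / 2 632 × 100 = 9.5
Total dependency ratio = (815 + 251) / 2 632 × 100 = 1 066 / 2 632 × 100 = 40.5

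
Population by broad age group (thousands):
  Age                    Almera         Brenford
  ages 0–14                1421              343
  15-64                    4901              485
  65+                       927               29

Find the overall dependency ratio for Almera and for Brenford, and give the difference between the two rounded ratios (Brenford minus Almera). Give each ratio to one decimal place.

Almera: 47.9
Brenford: 76.7
Difference: +28.8

Almera: (1421 + 927) / 4901 × 100 = 2348 / 4901 × 100 = 47.9
Brenford: (343 + 29) / 485 × 100 = 372 / 485 × 100 = 76.7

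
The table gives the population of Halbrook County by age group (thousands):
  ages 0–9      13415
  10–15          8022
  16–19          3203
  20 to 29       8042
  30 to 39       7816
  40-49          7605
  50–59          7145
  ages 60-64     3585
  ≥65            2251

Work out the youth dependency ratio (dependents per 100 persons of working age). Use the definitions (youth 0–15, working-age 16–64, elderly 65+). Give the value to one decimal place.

0–15: 13415 + 8022 = 21437
16–64: 3203 + 8042 + 7816 + 7605 + 7145 + 3585 = 37396
65+: 2251
Youth dependency ratio = 21437 / 37396 × 100 = 57.3

Youth dependency ratio: 57.3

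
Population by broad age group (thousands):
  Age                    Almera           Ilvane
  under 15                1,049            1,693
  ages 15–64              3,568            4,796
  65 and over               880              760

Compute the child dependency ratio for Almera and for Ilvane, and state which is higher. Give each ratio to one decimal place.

Almera: 1,049 / 3,568 × 100 = 29.4
Ilvane: 1,693 / 4,796 × 100 = 35.3

Almera: 29.4
Ilvane: 35.3
Higher: Ilvane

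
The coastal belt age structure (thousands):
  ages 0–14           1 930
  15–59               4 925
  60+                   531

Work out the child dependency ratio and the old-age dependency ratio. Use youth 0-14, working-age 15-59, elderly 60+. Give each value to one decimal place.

Youth dependency ratio = 1 930 / 4 925 × 100 = 39.2
Old-age dependency ratio = 531 / 4 925 × 100 = 10.8

Youth dependency ratio: 39.2
Old-age dependency ratio: 10.8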